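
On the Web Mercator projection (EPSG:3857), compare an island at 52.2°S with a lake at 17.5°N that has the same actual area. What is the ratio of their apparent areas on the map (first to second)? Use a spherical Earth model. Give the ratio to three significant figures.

2.42

Mercator areal scale is sec²φ.
At 52.2°: sec²(52.2°) = 1/0.6129² = 2.662.
At 17.5°: sec²(17.5°) = 1/0.9537² = 1.099.
Ratio = 2.662/1.099 = cos²(17.5°)/cos²(52.2°) ≈ 2.42.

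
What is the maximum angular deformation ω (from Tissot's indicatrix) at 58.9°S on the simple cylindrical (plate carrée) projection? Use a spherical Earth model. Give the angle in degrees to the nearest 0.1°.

For the equirectangular projection with φ₀ = 0 (plate carrée), h = 1 along meridians and k = sec φ along parallels.
At 58.9°: h = 1.000, k = 1.936; principal scales a = 1.936, b = 1.000.
sin(ω/2) = (a − b)/(a + b) = 0.9360/2.936 = 0.3188, so ω = 2 arcsin(0.3188) ≈ 37.2°.

37.2°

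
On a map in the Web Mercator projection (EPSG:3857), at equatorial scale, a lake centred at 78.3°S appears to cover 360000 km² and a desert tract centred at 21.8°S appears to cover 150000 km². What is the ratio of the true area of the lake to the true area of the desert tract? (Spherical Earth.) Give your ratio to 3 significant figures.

On Mercator the areal scale is sec²φ, so true area = apparent × cos²φ.
True area of lake: 360000 × cos²(78.3°) = 360000 × 0.04112 = 14800 km².
True area of desert tract: 150000 × cos²(21.8°) = 150000 × 0.8621 = 129300 km².
Ratio = 14800 / 129300 ≈ 0.114.

0.114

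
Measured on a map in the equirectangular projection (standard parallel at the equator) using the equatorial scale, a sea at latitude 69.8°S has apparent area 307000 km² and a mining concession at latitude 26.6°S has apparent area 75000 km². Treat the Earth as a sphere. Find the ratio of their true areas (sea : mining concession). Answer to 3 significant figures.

On the plate carrée, areal scale = h·k = 1 × sec φ, so true area = apparent × cos φ.
True area of sea: 307000 × cos(69.8°) = 307000 × 0.3453 = 106000 km².
True area of mining concession: 75000 × cos(26.6°) = 75000 × 0.8942 = 67060 km².
Ratio = 106000 / 67060 ≈ 1.58.

1.58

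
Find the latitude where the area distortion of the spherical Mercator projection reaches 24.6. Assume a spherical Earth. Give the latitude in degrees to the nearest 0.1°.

Mercator areal scale is sec²φ.
sec²φ = 24.6  ⇒  cos²φ = 0.04065  ⇒  cos φ = 0.2016.
φ = arccos(0.2016) ≈ 78.4°.

78.4°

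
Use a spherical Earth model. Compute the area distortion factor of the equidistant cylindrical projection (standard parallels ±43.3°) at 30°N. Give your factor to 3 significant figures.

0.840

With standard parallel φ₀ = 43.3°, the equirectangular projection gives x = Rλ cos φ₀, y = Rφ, so h = 1 and k = cos 43.3° / cos φ.
Areal scale = h·k = 1 × cos φ₀ / cos φ; at 30°, h = 1.000, k = 0.8404, so h·k = 0.8404.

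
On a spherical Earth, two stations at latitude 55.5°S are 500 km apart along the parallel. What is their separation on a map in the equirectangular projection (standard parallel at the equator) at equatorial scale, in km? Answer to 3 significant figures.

883 km

For the equirectangular projection with φ₀ = 0 (plate carrée), h = 1 along meridians and k = sec φ along parallels.
Along the parallel, k = sec 55.5° = 1/0.5664 = 1.766.
Map distance = 500 × 1.766 ≈ 883 km.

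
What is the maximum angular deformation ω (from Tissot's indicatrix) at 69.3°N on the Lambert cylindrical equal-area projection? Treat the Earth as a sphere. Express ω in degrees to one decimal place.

102.1°

The Lambert cylindrical equal-area projection is the cylindrical equal-area projection with its standard parallel at the equator (φ₀ = 0). A cylindrical equal-area projection with standard parallel φ₀ has meridian scale h = cos φ / cos φ₀ and parallel scale k = cos φ₀ / cos φ (so areas are preserved, h·k = 1).
At 69.3°: h = 0.3535, k = 2.829; principal scales a = 2.829, b = 0.3535.
sin(ω/2) = (a − b)/(a + b) = 2.476/3.183 = 0.7779, so ω = 2 arcsin(0.7779) ≈ 102.1°.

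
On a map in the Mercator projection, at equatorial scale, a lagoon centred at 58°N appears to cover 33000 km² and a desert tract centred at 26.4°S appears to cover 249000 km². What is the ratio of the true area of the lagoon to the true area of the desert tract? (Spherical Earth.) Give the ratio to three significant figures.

0.0464

On Mercator the areal scale is sec²φ, so true area = apparent × cos²φ.
True area of lagoon: 33000 × cos²(58°) = 33000 × 0.2808 = 9267 km².
True area of desert tract: 249000 × cos²(26.4°) = 249000 × 0.8023 = 199800 km².
Ratio = 9267 / 199800 ≈ 0.0464.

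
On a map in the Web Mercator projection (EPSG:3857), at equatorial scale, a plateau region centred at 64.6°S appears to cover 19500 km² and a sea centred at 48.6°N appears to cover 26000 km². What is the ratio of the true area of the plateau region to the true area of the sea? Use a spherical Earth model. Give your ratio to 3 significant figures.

Mercator's areal exaggeration is sec²φ; hence true area = (apparent area) · cos²φ.
True area of plateau region: 19500 × cos²(64.6°) = 19500 × 0.1840 = 3588 km².
True area of sea: 26000 × cos²(48.6°) = 26000 × 0.4373 = 11370 km².
Ratio = 3588 / 11370 ≈ 0.316.

0.316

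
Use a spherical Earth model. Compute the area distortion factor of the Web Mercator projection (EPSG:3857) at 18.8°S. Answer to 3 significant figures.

The Mercator projection is conformal; its linear scale factor is the same in every direction and equals sec φ = 1/cos φ.
Areal scale = k² = sec²φ = 1/cos²(18.8°) = 1/0.9466² = 1.116.

1.12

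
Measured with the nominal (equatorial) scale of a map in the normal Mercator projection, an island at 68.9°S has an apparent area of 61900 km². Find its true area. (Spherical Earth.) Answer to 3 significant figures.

8020 km²

Mercator is conformal, so the point scale is isotropic: h = k = sec φ = 1/cos φ.
Areal scale = k² = sec²φ = 1/cos²(68.9°) = 1/0.3600² = 7.716.
True area = apparent / (areal scale) = 61900 / 7.716 ≈ 8020 km².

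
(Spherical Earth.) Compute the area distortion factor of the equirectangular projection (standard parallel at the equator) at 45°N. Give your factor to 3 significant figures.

Plate carrée maps x = Rλ, y = Rφ. The meridian scale is h = 1 and the parallel scale is k = 1/cos φ = sec φ.
Areal scale = h·k = 1 × sec φ; at 45°, h = 1.000, k = 1.414, so h·k = 1.414.

1.41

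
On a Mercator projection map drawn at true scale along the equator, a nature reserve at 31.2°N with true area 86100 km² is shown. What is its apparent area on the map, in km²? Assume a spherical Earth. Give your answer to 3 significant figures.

For Mercator, h = k = sec φ (a conformal cylindrical projection has a single point scale, 1/cos φ).
Areal scale = k² = sec²φ = 1/cos²(31.2°) = 1/0.8554² = 1.367.
Apparent area = 86100 × 1.367 ≈ 118000 km².

118000 km²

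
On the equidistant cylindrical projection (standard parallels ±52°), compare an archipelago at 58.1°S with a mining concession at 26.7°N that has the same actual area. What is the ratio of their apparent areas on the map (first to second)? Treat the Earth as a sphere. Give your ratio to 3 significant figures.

With standard parallel φ₀ = 52°, the equirectangular projection gives x = Rλ cos φ₀, y = Rφ, so h = 1 and k = cos 52° / cos φ.
Areal scale at 58.1°: h·k = 1.000 × 1.165 = 1.165.
Areal scale at 26.7°: h·k = 1.000 × 0.6891 = 0.6891.
Ratio = 1.165/0.6891 ≈ 1.69.

1.69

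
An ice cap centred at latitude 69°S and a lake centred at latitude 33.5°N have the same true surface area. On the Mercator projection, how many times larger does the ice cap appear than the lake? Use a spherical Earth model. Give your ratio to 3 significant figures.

Mercator areal scale is sec²φ.
At 69°: sec²(69°) = 1/0.3584² = 7.786.
At 33.5°: sec²(33.5°) = 1/0.8339² = 1.438.
Ratio = 7.786/1.438 = cos²(33.5°)/cos²(69°) ≈ 5.41.

5.41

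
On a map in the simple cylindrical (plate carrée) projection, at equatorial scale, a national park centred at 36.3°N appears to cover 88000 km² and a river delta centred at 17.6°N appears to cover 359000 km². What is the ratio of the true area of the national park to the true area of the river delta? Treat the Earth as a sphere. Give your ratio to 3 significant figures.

0.207

Plate carrée has h = 1 and k = sec φ, giving areal scale sec φ; true area = (apparent area) · cos φ.
True area of national park: 88000 × cos(36.3°) = 88000 × 0.8059 = 70920 km².
True area of river delta: 359000 × cos(17.6°) = 359000 × 0.9532 = 342200 km².
Ratio = 70920 / 342200 ≈ 0.207.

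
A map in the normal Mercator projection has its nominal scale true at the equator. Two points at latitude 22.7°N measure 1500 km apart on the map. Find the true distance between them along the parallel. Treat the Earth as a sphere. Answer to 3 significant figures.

Mercator is conformal, so the point scale is isotropic: h = k = sec φ = 1/cos φ.
Along the parallel at 22.7°, map distances are exaggerated by k = sec 22.7° = 1.084.
True distance = 1500 / 1.084 = 1500 × cos 22.7° ≈ 1380 km.

1380 km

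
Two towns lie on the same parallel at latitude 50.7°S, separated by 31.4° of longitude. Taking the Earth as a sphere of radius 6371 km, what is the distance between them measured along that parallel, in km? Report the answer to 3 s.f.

2210 km

Arc length along a parallel = R cos φ · Δλ (with Δλ in radians).
= 6371 × cos 50.7° × (31.4° × π/180) = 6371 × 0.6334 × 0.5480 ≈ 2210 km.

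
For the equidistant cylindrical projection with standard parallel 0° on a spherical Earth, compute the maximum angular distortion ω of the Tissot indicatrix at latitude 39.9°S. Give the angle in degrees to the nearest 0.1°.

In the plate carrée (x = Rλ, y = Rφ), meridians are true-scale (h = 1) and parallels are stretched by k = sec φ.
At 39.9°: h = 1.000, k = 1.304; principal scales a = 1.304, b = 1.000.
sin(ω/2) = (a − b)/(a + b) = 0.3035/2.304 = 0.1318, so ω = 2 arcsin(0.1318) ≈ 15.1°.

15.1°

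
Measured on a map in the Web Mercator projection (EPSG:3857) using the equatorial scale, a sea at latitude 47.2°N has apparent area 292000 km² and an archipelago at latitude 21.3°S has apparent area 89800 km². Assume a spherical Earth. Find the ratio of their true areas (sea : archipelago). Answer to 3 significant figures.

Mercator's areal exaggeration is sec²φ; hence true area = (apparent area) · cos²φ.
True area of sea: 292000 × cos²(47.2°) = 292000 × 0.4616 = 134800 km².
True area of archipelago: 89800 × cos²(21.3°) = 89800 × 0.8680 = 77950 km².
Ratio = 134800 / 77950 ≈ 1.73.

1.73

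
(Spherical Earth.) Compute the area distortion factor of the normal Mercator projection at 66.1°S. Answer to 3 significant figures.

Mercator is conformal, so the point scale is isotropic: h = k = sec φ = 1/cos φ.
Areal scale = k² = sec²φ = 1/cos²(66.1°) = 1/0.4051² = 6.092.

6.09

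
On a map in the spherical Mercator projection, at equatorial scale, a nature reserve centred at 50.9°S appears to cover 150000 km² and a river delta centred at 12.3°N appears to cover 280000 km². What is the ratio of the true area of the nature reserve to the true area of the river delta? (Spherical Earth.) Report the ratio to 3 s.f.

Mercator's areal exaggeration is sec²φ; hence true area = (apparent area) · cos²φ.
True area of nature reserve: 150000 × cos²(50.9°) = 150000 × 0.3978 = 59660 km².
True area of river delta: 280000 × cos²(12.3°) = 280000 × 0.9546 = 267300 km².
Ratio = 59660 / 267300 ≈ 0.223.

0.223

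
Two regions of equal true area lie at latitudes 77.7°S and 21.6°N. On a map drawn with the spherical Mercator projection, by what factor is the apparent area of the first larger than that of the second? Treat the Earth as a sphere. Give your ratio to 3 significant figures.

On Mercator, area is exaggerated by sec²φ = 1/cos²φ.
At 77.7°: sec²(77.7°) = 1/0.2130² = 22.04.
At 21.6°: sec²(21.6°) = 1/0.9298² = 1.157.
Ratio = 22.04/1.157 = cos²(21.6°)/cos²(77.7°) ≈ 19.0.

19.0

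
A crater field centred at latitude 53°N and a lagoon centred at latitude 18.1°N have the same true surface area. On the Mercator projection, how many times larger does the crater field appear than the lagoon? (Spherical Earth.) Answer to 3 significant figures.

2.49

Mercator areal scale is sec²φ.
At 53°: sec²(53°) = 1/0.6018² = 2.761.
At 18.1°: sec²(18.1°) = 1/0.9505² = 1.107.
Ratio = 2.761/1.107 = cos²(18.1°)/cos²(53°) ≈ 2.49.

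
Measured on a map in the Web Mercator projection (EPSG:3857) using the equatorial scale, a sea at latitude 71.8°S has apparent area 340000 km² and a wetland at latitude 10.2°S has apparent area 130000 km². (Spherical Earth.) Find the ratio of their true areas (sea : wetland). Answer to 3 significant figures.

Since Mercator area scale is 1/cos²φ, the true area equals the apparent area multiplied by cos²φ.
True area of sea: 340000 × cos²(71.8°) = 340000 × 0.09755 = 33170 km².
True area of wetland: 130000 × cos²(10.2°) = 130000 × 0.9686 = 125900 km².
Ratio = 33170 / 125900 ≈ 0.263.

0.263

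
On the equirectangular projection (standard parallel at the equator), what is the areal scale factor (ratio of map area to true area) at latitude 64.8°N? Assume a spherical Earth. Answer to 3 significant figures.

For the equirectangular projection with φ₀ = 0 (plate carrée), h = 1 along meridians and k = sec φ along parallels.
Areal scale = h·k = 1 × sec φ; at 64.8°, h = 1.000, k = 2.349, so h·k = 2.349.

2.35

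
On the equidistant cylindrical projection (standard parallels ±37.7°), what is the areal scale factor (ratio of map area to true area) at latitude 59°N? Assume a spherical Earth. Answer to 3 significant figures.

1.54

In the equirectangular projection with standard parallel φ₀ = 37.7° (x = Rλ cos φ₀, y = Rφ), meridians are true-scale (h = 1) and the parallel scale is k = cos φ₀ / cos φ.
Areal scale = h·k = 1 × cos φ₀ / cos φ; at 59°, h = 1.000, k = 1.536, so h·k = 1.536.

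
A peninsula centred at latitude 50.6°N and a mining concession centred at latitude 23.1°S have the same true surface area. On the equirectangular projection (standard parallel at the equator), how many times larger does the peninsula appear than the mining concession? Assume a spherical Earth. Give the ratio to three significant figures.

In the plate carrée (x = Rλ, y = Rφ), meridians are true-scale (h = 1) and parallels are stretched by k = sec φ.
Areal scale at 50.6°: h·k = 1.000 × 1.575 = 1.575.
Areal scale at 23.1°: h·k = 1.000 × 1.087 = 1.087.
Ratio = 1.575/1.087 ≈ 1.45.

1.45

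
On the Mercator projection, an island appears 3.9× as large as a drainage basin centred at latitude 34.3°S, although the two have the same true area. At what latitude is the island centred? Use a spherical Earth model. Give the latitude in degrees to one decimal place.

65.3°

Mercator areal scale is sec²φ, so apparent-area ratio = sec²φ₁ / sec²φ₂ = cos²φ₂ / cos²φ₁.
cos²φ₂ / cos²φ₁ = 3.9  ⇒  cos φ₁ = cos 34.3° / √3.9 = 0.8261/1.975 = 0.4183.
φ₁ = arccos(0.4183) ≈ 65.3°.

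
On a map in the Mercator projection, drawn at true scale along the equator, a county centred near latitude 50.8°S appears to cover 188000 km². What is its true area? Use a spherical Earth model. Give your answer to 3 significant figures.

75100 km²

The Mercator projection is conformal; its linear scale factor is the same in every direction and equals sec φ = 1/cos φ.
Areal scale = k² = sec²φ = 1/cos²(50.8°) = 1/0.6320² = 2.503.
True area = apparent / (areal scale) = 188000 / 2.503 ≈ 75100 km².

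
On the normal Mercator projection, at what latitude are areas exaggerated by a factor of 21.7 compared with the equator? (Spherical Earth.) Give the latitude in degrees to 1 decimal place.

Mercator areal scale is sec²φ.
sec²φ = 21.7  ⇒  cos²φ = 0.04608  ⇒  cos φ = 0.2147.
φ = arccos(0.2147) ≈ 77.6°.

77.6°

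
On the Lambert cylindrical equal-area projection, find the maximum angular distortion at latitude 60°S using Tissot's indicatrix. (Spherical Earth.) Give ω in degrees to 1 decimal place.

73.7°

The Lambert cylindrical equal-area projection is the cylindrical equal-area projection with its standard parallel at the equator (φ₀ = 0). Cylindrical equal-area (φ₀ = 0°): h = cos φ / cos 0° along meridians, k = cos 0° / cos φ along parallels; h·k = 1.
At 60°: h = 0.5000, k = 2.000; principal scales a = 2.000, b = 0.5000.
sin(ω/2) = (a − b)/(a + b) = 1.500/2.500 = 0.6000, so ω = 2 arcsin(0.6000) ≈ 73.7°.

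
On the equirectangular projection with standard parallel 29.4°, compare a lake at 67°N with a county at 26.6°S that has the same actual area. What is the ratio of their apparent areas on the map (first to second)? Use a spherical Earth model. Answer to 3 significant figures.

In the equirectangular projection with standard parallel φ₀ = 29.4° (x = Rλ cos φ₀, y = Rφ), meridians are true-scale (h = 1) and the parallel scale is k = cos φ₀ / cos φ.
Areal scale at 67°: h·k = 1.000 × 2.230 = 2.230.
Areal scale at 26.6°: h·k = 1.000 × 0.9743 = 0.9743.
Ratio = 2.230/0.9743 ≈ 2.29.

2.29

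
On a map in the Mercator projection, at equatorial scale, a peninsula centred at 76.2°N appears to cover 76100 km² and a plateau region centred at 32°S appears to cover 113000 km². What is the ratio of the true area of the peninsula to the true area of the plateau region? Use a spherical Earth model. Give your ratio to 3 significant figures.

Mercator's areal exaggeration is sec²φ; hence true area = (apparent area) · cos²φ.
True area of peninsula: 76100 × cos²(76.2°) = 76100 × 0.05690 = 4330 km².
True area of plateau region: 113000 × cos²(32°) = 113000 × 0.7192 = 81270 km².
Ratio = 4330 / 81270 ≈ 0.0533.

0.0533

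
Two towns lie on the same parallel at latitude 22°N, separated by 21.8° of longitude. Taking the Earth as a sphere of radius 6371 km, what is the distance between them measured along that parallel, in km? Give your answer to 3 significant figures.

2250 km

Arc length along a parallel = R cos φ · Δλ (with Δλ in radians).
= 6371 × cos 22° × (21.8° × π/180) = 6371 × 0.9272 × 0.3805 ≈ 2250 km.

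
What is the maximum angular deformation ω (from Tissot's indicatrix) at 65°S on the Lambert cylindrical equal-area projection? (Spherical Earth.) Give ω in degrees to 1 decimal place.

88.4°

The Lambert cylindrical equal-area projection is the cylindrical equal-area projection with its standard parallel at the equator (φ₀ = 0). Cylindrical equal-area (φ₀ = 0°): h = cos φ / cos 0° along meridians, k = cos 0° / cos φ along parallels; h·k = 1.
At 65°: h = 0.4226, k = 2.366; principal scales a = 2.366, b = 0.4226.
sin(ω/2) = (a − b)/(a + b) = 1.944/2.789 = 0.6969, so ω = 2 arcsin(0.6969) ≈ 88.4°.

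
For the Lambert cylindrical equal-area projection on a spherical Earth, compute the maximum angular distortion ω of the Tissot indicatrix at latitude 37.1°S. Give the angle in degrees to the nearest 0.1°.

The Lambert cylindrical equal-area projection is the cylindrical equal-area projection with its standard parallel at the equator (φ₀ = 0). Cylindrical equal-area (φ₀ = 0°): h = cos φ / cos 0° along meridians, k = cos 0° / cos φ along parallels; h·k = 1.
At 37.1°: h = 0.7976, k = 1.254; principal scales a = 1.254, b = 0.7976.
sin(ω/2) = (a − b)/(a + b) = 0.4562/2.051 = 0.2224, so ω = 2 arcsin(0.2224) ≈ 25.7°.

25.7°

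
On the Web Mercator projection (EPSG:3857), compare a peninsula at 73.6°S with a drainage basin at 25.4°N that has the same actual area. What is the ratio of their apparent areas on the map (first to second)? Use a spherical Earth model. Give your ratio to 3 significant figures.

10.2

Mercator is conformal with k = sec φ, so areal scale = k² = sec²φ.
At 73.6°: sec²(73.6°) = 1/0.2823² = 12.54.
At 25.4°: sec²(25.4°) = 1/0.9033² = 1.225.
Ratio = 12.54/1.225 = cos²(25.4°)/cos²(73.6°) ≈ 10.2.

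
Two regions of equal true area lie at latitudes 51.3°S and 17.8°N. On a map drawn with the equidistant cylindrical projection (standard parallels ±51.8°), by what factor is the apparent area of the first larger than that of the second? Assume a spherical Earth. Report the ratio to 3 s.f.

1.52

The equidistant cylindrical projection with φ₀ = 51.8° has h = 1 (meridians true) and k = cos φ₀ / cos φ along parallels.
Areal scale at 51.3°: h·k = 1.000 × 0.9891 = 0.9891.
Areal scale at 17.8°: h·k = 1.000 × 0.6495 = 0.6495.
Ratio = 0.9891/0.6495 ≈ 1.52.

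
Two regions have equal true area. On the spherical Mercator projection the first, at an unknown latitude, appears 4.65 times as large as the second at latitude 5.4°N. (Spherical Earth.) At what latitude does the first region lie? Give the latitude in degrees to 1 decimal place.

For equal true areas on Mercator, apparent areas scale as sec²φ, so the ratio is cos²φ₂ / cos²φ₁.
cos²φ₂ / cos²φ₁ = 4.65  ⇒  cos φ₁ = cos 5.4° / √4.65 = 0.9956/2.156 = 0.4617.
φ₁ = arccos(0.4617) ≈ 62.5°.

62.5°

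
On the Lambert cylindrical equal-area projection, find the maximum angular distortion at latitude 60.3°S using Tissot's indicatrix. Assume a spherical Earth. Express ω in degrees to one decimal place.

74.6°

The Lambert cylindrical equal-area projection is the cylindrical equal-area projection with its standard parallel at the equator (φ₀ = 0). For cylindrical equal-area with standard parallel φ₀, h = cos φ / cos φ₀ and k = cos φ₀ / cos φ, so h·k = 1.
At 60.3°: h = 0.4955, k = 2.018; principal scales a = 2.018, b = 0.4955.
sin(ω/2) = (a − b)/(a + b) = 1.523/2.514 = 0.6058, so ω = 2 arcsin(0.6058) ≈ 74.6°.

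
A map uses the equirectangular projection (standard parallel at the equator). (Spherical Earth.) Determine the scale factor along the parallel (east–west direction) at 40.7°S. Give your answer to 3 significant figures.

Plate carrée maps x = Rλ, y = Rφ. The meridian scale is h = 1 and the parallel scale is k = 1/cos φ = sec φ.
k = 1/cos 40.7° = 1/0.7581 = 1.319.

1.32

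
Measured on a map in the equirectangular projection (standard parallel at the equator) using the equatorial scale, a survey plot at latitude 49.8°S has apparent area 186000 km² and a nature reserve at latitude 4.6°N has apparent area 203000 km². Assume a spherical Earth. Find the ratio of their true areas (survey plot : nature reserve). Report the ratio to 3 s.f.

0.593

Plate carrée has h = 1 and k = sec φ, giving areal scale sec φ; true area = (apparent area) · cos φ.
True area of survey plot: 186000 × cos(49.8°) = 186000 × 0.6455 = 120100 km².
True area of nature reserve: 203000 × cos(4.6°) = 203000 × 0.9968 = 202300 km².
Ratio = 120100 / 202300 ≈ 0.593.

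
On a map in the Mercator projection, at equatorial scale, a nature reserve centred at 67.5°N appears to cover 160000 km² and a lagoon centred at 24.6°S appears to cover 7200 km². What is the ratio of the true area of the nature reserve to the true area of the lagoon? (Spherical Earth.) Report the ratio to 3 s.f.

Since Mercator area scale is 1/cos²φ, the true area equals the apparent area multiplied by cos²φ.
True area of nature reserve: 160000 × cos²(67.5°) = 160000 × 0.1464 = 23430 km².
True area of lagoon: 7200 × cos²(24.6°) = 7200 × 0.8267 = 5952 km².
Ratio = 23430 / 5952 ≈ 3.94.

3.94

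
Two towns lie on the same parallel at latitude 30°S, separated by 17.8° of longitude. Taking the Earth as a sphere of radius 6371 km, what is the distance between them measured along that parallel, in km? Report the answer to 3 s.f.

Arc length along a parallel = R cos φ · Δλ (with Δλ in radians).
= 6371 × cos 30° × (17.8° × π/180) = 6371 × 0.8660 × 0.3107 ≈ 1710 km.

1710 km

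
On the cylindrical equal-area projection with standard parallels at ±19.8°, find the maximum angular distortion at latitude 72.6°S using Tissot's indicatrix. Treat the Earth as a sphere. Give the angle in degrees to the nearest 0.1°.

109.5°

A cylindrical equal-area projection with standard parallel φ₀ has meridian scale h = cos φ / cos φ₀ and parallel scale k = cos φ₀ / cos φ (so areas are preserved, h·k = 1).
At 72.6°: h = 0.3178, k = 3.146; principal scales a = 3.146, b = 0.3178.
sin(ω/2) = (a − b)/(a + b) = 2.828/3.464 = 0.8165, so ω = 2 arcsin(0.8165) ≈ 109.5°.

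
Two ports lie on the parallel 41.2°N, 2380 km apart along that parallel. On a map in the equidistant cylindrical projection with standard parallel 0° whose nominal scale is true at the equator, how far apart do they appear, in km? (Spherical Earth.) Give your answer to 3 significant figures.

3160 km

In the plate carrée (x = Rλ, y = Rφ), meridians are true-scale (h = 1) and parallels are stretched by k = sec φ.
Along the parallel, k = sec 41.2° = 1/0.7524 = 1.329.
Map distance = 2380 × 1.329 ≈ 3160 km.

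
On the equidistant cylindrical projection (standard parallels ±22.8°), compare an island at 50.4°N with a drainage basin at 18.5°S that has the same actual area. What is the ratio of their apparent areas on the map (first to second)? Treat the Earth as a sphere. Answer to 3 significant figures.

1.49

The equidistant cylindrical projection with φ₀ = 22.8° has h = 1 (meridians true) and k = cos φ₀ / cos φ along parallels.
Areal scale at 50.4°: h·k = 1.000 × 1.446 = 1.446.
Areal scale at 18.5°: h·k = 1.000 × 0.9721 = 0.9721.
Ratio = 1.446/0.9721 ≈ 1.49.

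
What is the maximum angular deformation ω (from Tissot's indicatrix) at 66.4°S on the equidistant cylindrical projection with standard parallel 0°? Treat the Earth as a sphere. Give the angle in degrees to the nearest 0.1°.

50.7°

In the plate carrée (x = Rλ, y = Rφ), meridians are true-scale (h = 1) and parallels are stretched by k = sec φ.
At 66.4°: h = 1.000, k = 2.498; principal scales a = 2.498, b = 1.000.
sin(ω/2) = (a − b)/(a + b) = 1.498/3.498 = 0.4282, so ω = 2 arcsin(0.4282) ≈ 50.7°.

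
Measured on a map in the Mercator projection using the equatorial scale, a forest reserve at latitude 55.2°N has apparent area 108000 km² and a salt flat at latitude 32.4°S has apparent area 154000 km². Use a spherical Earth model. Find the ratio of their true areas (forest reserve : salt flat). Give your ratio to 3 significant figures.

Since Mercator area scale is 1/cos²φ, the true area equals the apparent area multiplied by cos²φ.
True area of forest reserve: 108000 × cos²(55.2°) = 108000 × 0.3257 = 35180 km².
True area of salt flat: 154000 × cos²(32.4°) = 154000 × 0.7129 = 109800 km².
Ratio = 35180 / 109800 ≈ 0.320.

0.320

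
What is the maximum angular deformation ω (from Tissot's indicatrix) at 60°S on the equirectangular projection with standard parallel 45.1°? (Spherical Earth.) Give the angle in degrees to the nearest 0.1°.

In the equirectangular projection with standard parallel φ₀ = 45.1° (x = Rλ cos φ₀, y = Rφ), meridians are true-scale (h = 1) and the parallel scale is k = cos φ₀ / cos φ.
At 60°: h = 1.000, k = 1.412; principal scales a = 1.412, b = 1.000.
sin(ω/2) = (a − b)/(a + b) = 0.4117/2.412 = 0.1707, so ω = 2 arcsin(0.1707) ≈ 19.7°.

19.7°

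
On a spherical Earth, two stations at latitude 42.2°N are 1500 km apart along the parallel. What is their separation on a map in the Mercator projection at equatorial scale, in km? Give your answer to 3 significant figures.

For Mercator, h = k = sec φ (a conformal cylindrical projection has a single point scale, 1/cos φ).
Along the parallel, k = sec 42.2° = 1/0.7408 = 1.350.
Map distance = 1500 × 1.350 ≈ 2020 km.

2020 km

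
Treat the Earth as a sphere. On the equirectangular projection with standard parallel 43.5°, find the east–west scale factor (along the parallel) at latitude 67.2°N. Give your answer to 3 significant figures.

1.87

With standard parallel φ₀ = 43.5°, the equirectangular projection gives x = Rλ cos φ₀, y = Rφ, so h = 1 and k = cos 43.5° / cos φ.
k = cos 43.5° / cos 67.2° = 0.7254/0.3875 = 1.872.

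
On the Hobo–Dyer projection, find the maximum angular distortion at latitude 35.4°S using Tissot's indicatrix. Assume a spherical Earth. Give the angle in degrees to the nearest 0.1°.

3.1°

The Hobo–Dyer projection is cylindrical equal-area with φ₀ = 37.5°. Cylindrical equal-area (φ₀ = 37.5°): h = cos φ / cos 37.5° along meridians, k = cos 37.5° / cos φ along parallels; h·k = 1.
At 35.4°: h = 1.027, k = 0.9733; principal scales a = 1.027, b = 0.9733.
sin(ω/2) = (a − b)/(a + b) = 0.05416/2.001 = 0.02707, so ω = 2 arcsin(0.02707) ≈ 3.1°.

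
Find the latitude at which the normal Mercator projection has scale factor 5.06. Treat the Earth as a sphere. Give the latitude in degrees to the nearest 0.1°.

78.6°

Mercator scale is k = sec φ = 1/cos φ.
1/cos φ = 5.06  ⇒  cos φ = 0.1976  ⇒  φ = arccos(0.1976) ≈ 78.6°.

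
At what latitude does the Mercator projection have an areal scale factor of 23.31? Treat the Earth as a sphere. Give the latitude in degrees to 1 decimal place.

Mercator areal scale is sec²φ.
sec²φ = 23.31  ⇒  cos²φ = 0.04290  ⇒  cos φ = 0.2071.
φ = arccos(0.2071) ≈ 78.0°.

78.0°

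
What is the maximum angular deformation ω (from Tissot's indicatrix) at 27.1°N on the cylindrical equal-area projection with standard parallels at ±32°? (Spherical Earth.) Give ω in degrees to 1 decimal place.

For cylindrical equal-area with standard parallel φ₀, h = cos φ / cos φ₀ and k = cos φ₀ / cos φ, so h·k = 1.
At 27.1°: h = 1.050, k = 0.9526; principal scales a = 1.050, b = 0.9526.
sin(ω/2) = (a − b)/(a + b) = 0.09708/2.002 = 0.04849, so ω = 2 arcsin(0.04849) ≈ 5.6°.

5.6°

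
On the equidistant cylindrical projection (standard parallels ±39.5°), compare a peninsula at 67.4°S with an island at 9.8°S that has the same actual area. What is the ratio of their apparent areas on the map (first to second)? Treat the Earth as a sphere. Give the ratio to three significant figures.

The equidistant cylindrical projection with φ₀ = 39.5° has h = 1 (meridians true) and k = cos φ₀ / cos φ along parallels.
Areal scale at 67.4°: h·k = 1.000 × 2.008 = 2.008.
Areal scale at 9.8°: h·k = 1.000 × 0.7831 = 0.7831.
Ratio = 2.008/0.7831 ≈ 2.56.

2.56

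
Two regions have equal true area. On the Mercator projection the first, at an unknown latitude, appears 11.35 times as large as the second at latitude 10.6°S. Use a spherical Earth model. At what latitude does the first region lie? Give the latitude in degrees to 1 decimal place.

Mercator areal scale is sec²φ, so apparent-area ratio = sec²φ₁ / sec²φ₂ = cos²φ₂ / cos²φ₁.
cos²φ₂ / cos²φ₁ = 11.35  ⇒  cos φ₁ = cos 10.6° / √11.35 = 0.9829/3.369 = 0.2918.
φ₁ = arccos(0.2918) ≈ 73.0°.

73.0°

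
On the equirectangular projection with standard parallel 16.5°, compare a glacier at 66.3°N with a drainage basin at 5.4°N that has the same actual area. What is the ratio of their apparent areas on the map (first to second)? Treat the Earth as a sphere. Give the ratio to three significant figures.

2.48

In the equirectangular projection with standard parallel φ₀ = 16.5° (x = Rλ cos φ₀, y = Rφ), meridians are true-scale (h = 1) and the parallel scale is k = cos φ₀ / cos φ.
Areal scale at 66.3°: h·k = 1.000 × 2.385 = 2.385.
Areal scale at 5.4°: h·k = 1.000 × 0.9631 = 0.9631.
Ratio = 2.385/0.9631 ≈ 2.48.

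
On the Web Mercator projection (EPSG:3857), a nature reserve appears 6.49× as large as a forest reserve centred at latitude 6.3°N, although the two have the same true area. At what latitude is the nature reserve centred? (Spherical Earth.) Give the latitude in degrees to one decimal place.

67.0°

On Mercator, (apparent₁)/(apparent₂) = sec²φ₁ / sec²φ₂ when true areas are equal.
cos²φ₂ / cos²φ₁ = 6.49  ⇒  cos φ₁ = cos 6.3° / √6.49 = 0.9940/2.548 = 0.3902.
φ₁ = arccos(0.3902) ≈ 67.0°.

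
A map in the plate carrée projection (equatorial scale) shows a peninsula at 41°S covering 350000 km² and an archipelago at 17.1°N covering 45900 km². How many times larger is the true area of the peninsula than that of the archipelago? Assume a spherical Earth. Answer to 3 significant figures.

6.02

On the plate carrée, areal scale = h·k = 1 × sec φ, so true area = apparent × cos φ.
True area of peninsula: 350000 × cos(41°) = 350000 × 0.7547 = 264100 km².
True area of archipelago: 45900 × cos(17.1°) = 45900 × 0.9558 = 43870 km².
Ratio = 264100 / 43870 ≈ 6.02.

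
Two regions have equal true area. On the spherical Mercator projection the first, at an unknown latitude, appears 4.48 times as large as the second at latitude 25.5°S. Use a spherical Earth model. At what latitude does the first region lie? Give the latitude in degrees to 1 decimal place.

On Mercator, (apparent₁)/(apparent₂) = sec²φ₁ / sec²φ₂ when true areas are equal.
cos²φ₂ / cos²φ₁ = 4.48  ⇒  cos φ₁ = cos 25.5° / √4.48 = 0.9026/2.117 = 0.4264.
φ₁ = arccos(0.4264) ≈ 64.8°.

64.8°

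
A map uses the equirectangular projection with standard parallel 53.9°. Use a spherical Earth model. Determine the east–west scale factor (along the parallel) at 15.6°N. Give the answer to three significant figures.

0.612

In the equirectangular projection with standard parallel φ₀ = 53.9° (x = Rλ cos φ₀, y = Rφ), meridians are true-scale (h = 1) and the parallel scale is k = cos φ₀ / cos φ.
k = cos 53.9° / cos 15.6° = 0.5892/0.9632 = 0.6117.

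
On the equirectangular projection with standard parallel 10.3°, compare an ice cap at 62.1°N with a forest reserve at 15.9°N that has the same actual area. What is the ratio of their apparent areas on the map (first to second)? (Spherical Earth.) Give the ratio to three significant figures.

2.06

The equidistant cylindrical projection with φ₀ = 10.3° has h = 1 (meridians true) and k = cos φ₀ / cos φ along parallels.
Areal scale at 62.1°: h·k = 1.000 × 2.103 = 2.103.
Areal scale at 15.9°: h·k = 1.000 × 1.023 = 1.023.
Ratio = 2.103/1.023 ≈ 2.06.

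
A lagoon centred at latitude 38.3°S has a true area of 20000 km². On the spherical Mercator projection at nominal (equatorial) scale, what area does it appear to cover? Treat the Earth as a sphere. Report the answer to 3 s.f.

32500 km²

For Mercator, h = k = sec φ (a conformal cylindrical projection has a single point scale, 1/cos φ).
Areal scale = k² = sec²φ = 1/cos²(38.3°) = 1/0.7848² = 1.624.
Apparent area = 20000 × 1.624 ≈ 32500 km².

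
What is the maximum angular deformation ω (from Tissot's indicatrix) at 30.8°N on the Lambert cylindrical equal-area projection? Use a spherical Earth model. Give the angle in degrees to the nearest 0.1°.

The Lambert cylindrical equal-area projection is the cylindrical equal-area projection with its standard parallel at the equator (φ₀ = 0). For cylindrical equal-area with standard parallel φ₀, h = cos φ / cos φ₀ and k = cos φ₀ / cos φ, so h·k = 1.
At 30.8°: h = 0.8590, k = 1.164; principal scales a = 1.164, b = 0.8590.
sin(ω/2) = (a − b)/(a + b) = 0.3052/2.023 = 0.1509, so ω = 2 arcsin(0.1509) ≈ 17.4°.

17.4°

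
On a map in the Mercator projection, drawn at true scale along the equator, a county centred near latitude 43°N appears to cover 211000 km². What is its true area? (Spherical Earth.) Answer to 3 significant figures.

113000 km²

For Mercator, h = k = sec φ (a conformal cylindrical projection has a single point scale, 1/cos φ).
Areal scale = k² = sec²φ = 1/cos²(43°) = 1/0.7314² = 1.870.
True area = apparent / (areal scale) = 211000 / 1.870 ≈ 113000 km².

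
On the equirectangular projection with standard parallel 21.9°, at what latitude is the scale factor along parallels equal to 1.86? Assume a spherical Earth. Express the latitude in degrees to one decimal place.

With standard parallel φ₀ = 21.9°, the equirectangular projection gives x = Rλ cos φ₀, y = Rφ, so h = 1 and k = cos 21.9° / cos φ.
k = cos φ₀ / cos φ = 1.86  ⇒  cos φ = cos 21.9° / 1.86 = 0.4988.
φ = arccos(0.4988) ≈ 60.1°.

60.1°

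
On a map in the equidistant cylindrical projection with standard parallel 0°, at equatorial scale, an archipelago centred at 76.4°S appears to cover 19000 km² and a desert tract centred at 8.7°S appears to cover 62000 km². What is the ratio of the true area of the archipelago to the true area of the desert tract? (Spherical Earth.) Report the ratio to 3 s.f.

Plate carrée has h = 1 and k = sec φ, giving areal scale sec φ; true area = (apparent area) · cos φ.
True area of archipelago: 19000 × cos(76.4°) = 19000 × 0.2351 = 4468 km².
True area of desert tract: 62000 × cos(8.7°) = 62000 × 0.9885 = 61290 km².
Ratio = 4468 / 61290 ≈ 0.0729.

0.0729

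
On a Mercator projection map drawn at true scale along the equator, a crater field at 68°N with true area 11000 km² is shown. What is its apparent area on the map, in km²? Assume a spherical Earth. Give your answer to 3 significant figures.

78400 km²

Mercator is conformal, so the point scale is isotropic: h = k = sec φ = 1/cos φ.
Areal scale = k² = sec²φ = 1/cos²(68°) = 1/0.3746² = 7.126.
Apparent area = 11000 × 7.126 ≈ 78400 km².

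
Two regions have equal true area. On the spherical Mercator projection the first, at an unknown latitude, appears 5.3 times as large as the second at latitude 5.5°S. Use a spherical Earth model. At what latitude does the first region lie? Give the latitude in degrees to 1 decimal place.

Mercator areal scale is sec²φ, so apparent-area ratio = sec²φ₁ / sec²φ₂ = cos²φ₂ / cos²φ₁.
cos²φ₂ / cos²φ₁ = 5.3  ⇒  cos φ₁ = cos 5.5° / √5.3 = 0.9954/2.302 = 0.4324.
φ₁ = arccos(0.4324) ≈ 64.4°.

64.4°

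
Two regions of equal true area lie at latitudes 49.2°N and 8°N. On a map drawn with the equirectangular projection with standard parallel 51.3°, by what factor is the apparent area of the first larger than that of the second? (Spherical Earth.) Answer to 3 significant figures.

1.52

The equidistant cylindrical projection with φ₀ = 51.3° has h = 1 (meridians true) and k = cos φ₀ / cos φ along parallels.
Areal scale at 49.2°: h·k = 1.000 × 0.9569 = 0.9569.
Areal scale at 8°: h·k = 1.000 × 0.6314 = 0.6314.
Ratio = 0.9569/0.6314 ≈ 1.52.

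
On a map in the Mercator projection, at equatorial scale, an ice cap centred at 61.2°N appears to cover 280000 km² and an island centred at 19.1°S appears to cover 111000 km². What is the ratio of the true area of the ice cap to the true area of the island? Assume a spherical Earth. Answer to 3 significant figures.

Since Mercator area scale is 1/cos²φ, the true area equals the apparent area multiplied by cos²φ.
True area of ice cap: 280000 × cos²(61.2°) = 280000 × 0.2321 = 64980 km².
True area of island: 111000 × cos²(19.1°) = 111000 × 0.8929 = 99120 km².
Ratio = 64980 / 99120 ≈ 0.656.

0.656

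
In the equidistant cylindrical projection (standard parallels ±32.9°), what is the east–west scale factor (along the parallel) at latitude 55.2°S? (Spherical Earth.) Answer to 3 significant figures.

In the equirectangular projection with standard parallel φ₀ = 32.9° (x = Rλ cos φ₀, y = Rφ), meridians are true-scale (h = 1) and the parallel scale is k = cos φ₀ / cos φ.
k = cos 32.9° / cos 55.2° = 0.8396/0.5707 = 1.471.

1.47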